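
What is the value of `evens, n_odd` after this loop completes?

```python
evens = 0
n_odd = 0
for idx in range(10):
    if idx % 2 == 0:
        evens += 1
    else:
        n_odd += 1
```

Count evens and odds in range(10)
`evens, n_odd` takes the values: (0, 0) → (1, 0) → (1, 1) → (2, 1) → (2, 2) → (3, 2) → (3, 3) → (4, 3) → (4, 4) → (5, 4) → (5, 5)

Answer: 5, 5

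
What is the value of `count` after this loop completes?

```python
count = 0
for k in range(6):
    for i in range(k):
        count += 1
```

Triangle number: 0+1+2+...+5
`count` takes the values: 0 → 1 → 2 → 3 → 4 → 5 → 6 → 7 → 8 → 9 → 10 → 11 → 12 → 13 → 14 → 15

Answer: 15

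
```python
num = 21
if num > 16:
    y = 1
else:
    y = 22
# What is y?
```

Trace:
`num = 21` → num = 21
`if num > 16: ...` → num > 16 is True → y = 1
So y = 1

Answer: 1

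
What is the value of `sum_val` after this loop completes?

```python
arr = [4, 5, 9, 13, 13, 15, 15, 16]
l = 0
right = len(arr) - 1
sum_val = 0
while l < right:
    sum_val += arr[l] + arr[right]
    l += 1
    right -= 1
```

Sum of pairs from ends
`sum_val` takes the values: 0 → 20 → 40 → 64 → 90

Answer: 90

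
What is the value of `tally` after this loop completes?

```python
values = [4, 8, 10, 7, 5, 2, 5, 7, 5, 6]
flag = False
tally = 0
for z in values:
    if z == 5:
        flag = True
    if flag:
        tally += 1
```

Count elements after first 5 in [4, 8, 10, 7, 5, 2, 5, 7, 5, 6]
`tally` takes the values: 0 → 1 → 2 → 3 → 4 → 5 → 6

Answer: 6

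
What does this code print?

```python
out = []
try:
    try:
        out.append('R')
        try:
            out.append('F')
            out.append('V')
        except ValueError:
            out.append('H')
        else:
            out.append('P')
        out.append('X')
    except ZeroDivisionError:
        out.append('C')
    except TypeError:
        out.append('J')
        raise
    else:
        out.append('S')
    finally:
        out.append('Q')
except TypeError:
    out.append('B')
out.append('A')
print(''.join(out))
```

Execution trace: 'R' (try body) → 'F' (inner try body) → 'V' (inner try body, no exception) → 'P' (inner else) → 'X' (try body, no exception) → 'S' (else) → 'Q' (finally) → 'A' (after the try/except). Output: RFVPXSQA

Answer: RFVPXSQA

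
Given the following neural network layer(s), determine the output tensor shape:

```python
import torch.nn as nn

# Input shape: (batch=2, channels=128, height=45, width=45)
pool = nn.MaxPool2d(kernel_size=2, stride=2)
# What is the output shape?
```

Input: (2, 128, 45, 45) -> Output: (2, 128, 22, 22)

Answer: (2, 128, 22, 22)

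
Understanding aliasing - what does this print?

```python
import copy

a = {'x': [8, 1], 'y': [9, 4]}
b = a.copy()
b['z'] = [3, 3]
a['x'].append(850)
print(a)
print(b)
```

Key concept: shallow copy of dict with mutable values.
Step by step:
`a = {'x': [8, 1], 'y': [9, 4]}` → a = {'x': [8, 1], 'y': [9, 4]}
`b = a.copy()` → b = {'x': [8, 1], 'y': [9, 4]}
`b['z'] = [3, 3]` → b = {'x': [8, 1], 'y': [9, 4], 'z': [3, 3]}
`a['x'].append(850)` → a = {'x': [8, 1, 850], 'y': [9, 4]}; b = {'x': [8, 1, 850], 'y': [9, 4], 'z': [3, 3]}
`print(a)` → prints {'x': [8, 1, 850], 'y': [9, 4]}
`print(b)` → prints {'x': [8, 1, 850], 'y': [9, 4], 'z': [3, 3]}

Answer:
{'x': [8, 1, 850], 'y': [9, 4]}
{'x': [8, 1, 850], 'y': [9, 4], 'z': [3, 3]}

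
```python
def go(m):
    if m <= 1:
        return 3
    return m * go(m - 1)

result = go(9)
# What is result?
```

go(9) = 9 * 8 * 7 * 6 * 5 * 4 * 3 * 2 * 3 = 1088640

Answer: 1088640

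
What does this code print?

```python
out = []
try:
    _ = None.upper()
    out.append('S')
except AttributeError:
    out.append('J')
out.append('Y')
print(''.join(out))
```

Execution trace: 'J' (except AttributeError) → 'Y' (after the try/except). Output: JY

Answer: JY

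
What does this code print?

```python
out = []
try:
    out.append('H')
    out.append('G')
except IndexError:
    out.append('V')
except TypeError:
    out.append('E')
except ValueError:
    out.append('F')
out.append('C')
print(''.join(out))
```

Execution trace: 'H' (try body) → 'G' (try body, no exception) → 'C' (after the try/except). Output: HGC

Answer: HGC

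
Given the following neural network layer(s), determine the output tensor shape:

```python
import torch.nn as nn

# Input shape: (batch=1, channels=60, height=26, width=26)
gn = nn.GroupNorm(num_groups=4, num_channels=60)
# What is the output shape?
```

Input: (1, 60, 26, 26) -> Output: (1, 60, 26, 26)

Answer: (1, 60, 26, 26)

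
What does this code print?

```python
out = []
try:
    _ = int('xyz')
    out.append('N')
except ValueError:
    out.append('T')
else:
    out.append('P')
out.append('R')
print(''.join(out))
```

Execution trace: 'T' (except ValueError) → 'R' (after the try/except). Output: TR

Answer: TR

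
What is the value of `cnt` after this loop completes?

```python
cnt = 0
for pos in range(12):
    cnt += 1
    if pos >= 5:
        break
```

Loop breaks when pos reaches 5, cnt is 6
`cnt` takes the values: 0 → 1 → 2 → 3 → 4 → 5 → 6

Answer: 6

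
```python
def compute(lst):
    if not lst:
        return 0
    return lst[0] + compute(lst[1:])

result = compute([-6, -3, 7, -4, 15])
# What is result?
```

(-6) + (-3) + 7 + (-4) + 15 + 0 = 9

Answer: 9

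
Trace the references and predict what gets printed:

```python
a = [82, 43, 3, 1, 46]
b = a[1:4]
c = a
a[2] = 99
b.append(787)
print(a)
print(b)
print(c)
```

Key concept: slice vs alias.
Step by step:
`a = [82, 43, 3, 1, 46]` → a = [82, 43, 3, 1, 46]
`b = a[1:4]` → b = [43, 3, 1]
`c = a` → c = [82, 43, 3, 1, 46] (same object as a)
`a[2] = 99` → a = [82, 43, 99, 1, 46] (same object as c); c = [82, 43, 99, 1, 46] (same object as a)
`b.append(787)` → b = [43, 3, 1, 787]
`print(a)` → prints [82, 43, 99, 1, 46]
`print(b)` → prints [43, 3, 1, 787]
`print(c)` → prints [82, 43, 99, 1, 46]

Answer:
[82, 43, 99, 1, 46]
[43, 3, 1, 787]
[82, 43, 99, 1, 46]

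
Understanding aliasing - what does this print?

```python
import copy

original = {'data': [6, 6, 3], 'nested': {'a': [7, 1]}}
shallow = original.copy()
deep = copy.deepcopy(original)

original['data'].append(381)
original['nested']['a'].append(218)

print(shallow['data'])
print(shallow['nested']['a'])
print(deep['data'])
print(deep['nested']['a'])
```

Key concept: comparing shallow vs deep copy.
Step by step:
`original = {'data': [6, 6, 3], 'nested': {'a': [7, 1]}}` → original = {'data': [6, 6, 3], 'nested': {'a': [7, 1]}}
`shallow = original.copy()` → shallow = {'data': [6, 6, 3], 'nested': {'a': [7, 1]}}
`deep = copy.deepcopy(original)` → deep = {'data': [6, 6, 3], 'nested': {'a': [7, 1]}}
`original['data'].append(381)` → original = {'data': [6, 6, 3, 381], 'nested': {'a': [7, 1]}}; shallow = {'data': [6, 6, 3, 381], 'nested': {'a': [7, 1]}}
`original['nested']['a'].append(218)` → original = {'data': [6, 6, 3, 381], 'nested': {'a': [7, 1, 218]}}; shallow = {'data': [6, 6, 3, 381], 'nested': {'a': [7, 1, 218]}}
`print(shallow['data'])` → prints [6, 6, 3, 381]
`print(shallow['nested']['a'])` → prints [7, 1, 218]
`print(deep['data'])` → prints [6, 6, 3]
`print(deep['nested']['a'])` → prints [7, 1]

Answer:
[6, 6, 3, 381]
[7, 1, 218]
[6, 6, 3]
[7, 1]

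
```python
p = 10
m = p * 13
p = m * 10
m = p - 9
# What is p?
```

Trace:
`p = 10` → p = 10
`m = p * 13` → m = 130
`p = m * 10` → p = 1300
`m = p - 9` → m = 1291
So p = 1300

Answer: 1300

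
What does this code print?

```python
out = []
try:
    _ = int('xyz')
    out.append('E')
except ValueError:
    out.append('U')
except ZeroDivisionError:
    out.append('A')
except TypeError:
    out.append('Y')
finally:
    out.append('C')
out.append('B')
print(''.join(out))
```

Execution trace: 'U' (except ValueError) → 'C' (finally) → 'B' (after the try/except). Output: UCB

Answer: UCB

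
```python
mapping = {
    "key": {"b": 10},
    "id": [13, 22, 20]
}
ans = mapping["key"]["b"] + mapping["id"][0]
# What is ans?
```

Trace:
`mapping = { ...` → mapping = {'key': {'b': 10}, 'id': [13, 22, 20]}
`ans = mapping["key"]["b"] + mapping["id"][0]` → ans = 23
So ans = 23

Answer: 23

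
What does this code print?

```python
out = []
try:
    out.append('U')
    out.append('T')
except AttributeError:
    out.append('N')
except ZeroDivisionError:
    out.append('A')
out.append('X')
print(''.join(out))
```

Execution trace: 'U' (try body) → 'T' (try body, no exception) → 'X' (after the try/except). Output: UTX

Answer: UTX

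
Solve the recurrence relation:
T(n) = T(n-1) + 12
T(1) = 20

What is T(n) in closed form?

Unrolling: T(n) = T(1) + 12·(n-1) = 20 + 12(n-1) = 12n + 8.

Answer: T(n) = 12n + 8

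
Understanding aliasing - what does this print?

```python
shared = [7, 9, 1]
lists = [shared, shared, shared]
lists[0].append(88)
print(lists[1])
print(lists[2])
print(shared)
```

Key concept: list of same reference.
Step by step:
`shared = [7, 9, 1]` → shared = [7, 9, 1]
`lists = [shared, shared, shared]` → lists = [[7, 9, 1], [7, 9, 1], [7, 9, 1]]
`lists[0].append(88)` → shared = [7, 9, 1, 88]; lists = [[7, 9, 1, 88], [7, 9, 1, 88], [7, 9, 1, 88]]
`print(lists[1])` → prints [7, 9, 1, 88]
`print(lists[2])` → prints [7, 9, 1, 88]
`print(shared)` → prints [7, 9, 1, 88]

Answer:
[7, 9, 1, 88]
[7, 9, 1, 88]
[7, 9, 1, 88]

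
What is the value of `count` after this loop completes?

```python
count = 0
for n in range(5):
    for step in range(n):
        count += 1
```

Triangle number: 0+1+2+...+4
`count` takes the values: 0 → 1 → 2 → 3 → 4 → 5 → 6 → 7 → 8 → 9 → 10

Answer: 10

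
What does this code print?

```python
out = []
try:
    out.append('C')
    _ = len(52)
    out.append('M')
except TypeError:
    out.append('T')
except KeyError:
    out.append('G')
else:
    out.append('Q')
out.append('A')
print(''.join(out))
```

Execution trace: 'C' (try body) → 'T' (except TypeError) → 'A' (after the try/except). Output: CTA

Answer: CTA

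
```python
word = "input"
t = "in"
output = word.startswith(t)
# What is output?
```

Trace:
`word = "input"` → word = 'input'
`t = "in"` → t = 'in'
`output = word.startswith(t)` → output = True
So output = True

Answer: True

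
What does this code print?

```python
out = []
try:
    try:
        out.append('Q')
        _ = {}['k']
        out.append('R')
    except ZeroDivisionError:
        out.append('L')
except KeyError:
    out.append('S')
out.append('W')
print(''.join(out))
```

Execution trace: 'Q' (try body) → 'S' (outer except KeyError) → 'W' (after the try/except). Output: QSW

Answer: QSW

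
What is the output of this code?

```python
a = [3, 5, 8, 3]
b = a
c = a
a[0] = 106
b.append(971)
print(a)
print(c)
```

Key concept: multiple aliases.
Step by step:
`a = [3, 5, 8, 3]` → a = [3, 5, 8, 3]
`b = a` → b = [3, 5, 8, 3] (same object as a)
`c = a` → c = [3, 5, 8, 3] (same object as a, b)
`a[0] = 106` → a = [106, 5, 8, 3] (same object as b, c); b = [106, 5, 8, 3] (same object as a, c); c = [106, 5, 8, 3] (same object as a, b)
`b.append(971)` → a = [106, 5, 8, 3, 971] (same object as b, c); b = [106, 5, 8, 3, 971] (same object as a, c); c = [106, 5, 8, 3, 971] (same object as a, b)
`print(a)` → prints [106, 5, 8, 3, 971]
`print(c)` → prints [106, 5, 8, 3, 971]

Answer:
[106, 5, 8, 3, 971]
[106, 5, 8, 3, 971]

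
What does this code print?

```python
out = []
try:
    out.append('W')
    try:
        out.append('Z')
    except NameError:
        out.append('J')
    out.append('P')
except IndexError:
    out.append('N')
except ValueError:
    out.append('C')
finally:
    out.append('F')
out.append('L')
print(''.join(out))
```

Execution trace: 'W' (try body) → 'Z' (inner try body, no exception) → 'P' (try body, no exception) → 'F' (finally) → 'L' (after the try/except). Output: WZPFL

Answer: WZPFL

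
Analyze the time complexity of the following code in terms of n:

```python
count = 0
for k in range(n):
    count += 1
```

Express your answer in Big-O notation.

Each loop level contributes: n. Multiplying the contributions gives O(n).

Answer: O(n)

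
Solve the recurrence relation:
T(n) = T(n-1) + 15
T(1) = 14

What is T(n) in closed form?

Unrolling: T(n) = T(1) + 15·(n-1) = 14 + 15(n-1) = 15n - 1.

Answer: T(n) = 15n - 1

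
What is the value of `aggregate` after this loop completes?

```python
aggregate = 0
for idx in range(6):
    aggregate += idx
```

Sum of 0 to 5 = 15
`aggregate` takes the values: 0 → 1 → 3 → 6 → 10 → 15

Answer: 15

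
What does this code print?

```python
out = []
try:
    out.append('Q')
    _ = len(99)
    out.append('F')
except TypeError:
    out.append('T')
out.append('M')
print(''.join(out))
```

Execution trace: 'Q' (try body) → 'T' (except TypeError) → 'M' (after the try/except). Output: QTM

Answer: QTM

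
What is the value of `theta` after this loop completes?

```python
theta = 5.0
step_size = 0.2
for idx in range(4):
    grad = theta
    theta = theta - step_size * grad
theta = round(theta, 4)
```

Gradient descent: w = 5.0 * (1 - 0.2)^4
`theta` takes the values: 5.0 → 4.0 → 3.2 → 2.56 → 2.048

Answer: 2.048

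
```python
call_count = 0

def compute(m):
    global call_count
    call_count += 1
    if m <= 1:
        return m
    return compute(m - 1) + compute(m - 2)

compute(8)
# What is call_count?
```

Calls(m) = 1 + Calls(m-1) + Calls(m-2); Calls(0)=Calls(1)=1. For m=8 this gives 67.

Answer: 67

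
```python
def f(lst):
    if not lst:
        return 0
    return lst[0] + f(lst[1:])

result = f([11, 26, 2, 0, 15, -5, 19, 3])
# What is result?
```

11 + 26 + 2 + 0 + 15 + (-5) + 19 + 3 + 0 = 71

Answer: 71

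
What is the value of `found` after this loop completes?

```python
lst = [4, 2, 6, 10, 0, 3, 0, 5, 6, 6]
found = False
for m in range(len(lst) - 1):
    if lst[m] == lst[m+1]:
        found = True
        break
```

Check consecutive duplicates in [4, 2, 6, 10, 0, 3, 0, 5, 6, 6]
`found` takes the values: False → True

Answer: True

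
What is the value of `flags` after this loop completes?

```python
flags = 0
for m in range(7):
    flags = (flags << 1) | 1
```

Build 7 consecutive 1-bits: 0b1111111
`flags` takes the values: 0 → 1 → 3 → 7 → 15 → 31 → 63 → 127

Answer: 127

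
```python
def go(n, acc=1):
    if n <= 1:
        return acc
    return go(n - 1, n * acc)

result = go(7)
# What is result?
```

Accumulator trace (n, acc): (7, 1) -> (6, 7) -> (5, 42) -> (4, 210) -> (3, 840) -> (2, 2520) -> (1, 5040) -> return 5040

Answer: 5040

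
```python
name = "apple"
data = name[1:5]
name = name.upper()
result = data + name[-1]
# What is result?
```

Trace:
`name = "apple"` → name = 'apple'
`data = name[1:5]` → data = 'pple'
`name = name.upper()` → name = 'APPLE'
`result = data + name[-1]` → result = 'ppleE'
So result = 'ppleE'

Answer: 'ppleE'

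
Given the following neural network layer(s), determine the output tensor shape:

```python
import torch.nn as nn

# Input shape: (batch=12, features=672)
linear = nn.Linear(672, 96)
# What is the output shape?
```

Input: (12, 672) -> Output: (12, 96)

Answer: (12, 96)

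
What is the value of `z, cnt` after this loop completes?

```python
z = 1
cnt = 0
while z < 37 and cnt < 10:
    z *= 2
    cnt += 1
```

Double until >= 37 or 10 iterations
`z, cnt` takes the values: (1, 0) → (2, 0) → (2, 1) → (4, 1) → (4, 2) → (8, 2) → (8, 3) → (16, 3) → (16, 4) → (32, 4) → (32, 5) → (64, 5) → (64, 6)

Answer: 64, 6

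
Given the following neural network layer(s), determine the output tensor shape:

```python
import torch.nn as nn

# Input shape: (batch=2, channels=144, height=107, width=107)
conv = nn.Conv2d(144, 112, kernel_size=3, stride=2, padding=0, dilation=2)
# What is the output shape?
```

Input: (2, 144, 107, 107) -> Output: (2, 112, 52, 52)

Answer: (2, 112, 52, 52)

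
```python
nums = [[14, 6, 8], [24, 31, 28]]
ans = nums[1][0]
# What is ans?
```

Trace:
`nums = [[14, 6, 8], [24, 31, 28]]` → nums = [[14, 6, 8], [24, 31, 28]]
`ans = nums[1][0]` → ans = 24
So ans = 24

Answer: 24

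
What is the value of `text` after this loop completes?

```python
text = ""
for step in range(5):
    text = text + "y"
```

Repeat 'y' 5 times
`text` takes the values: "" → "y" → "yy" → "yyy" → "yyyy" → "yyyyy"

Answer: "yyyyy"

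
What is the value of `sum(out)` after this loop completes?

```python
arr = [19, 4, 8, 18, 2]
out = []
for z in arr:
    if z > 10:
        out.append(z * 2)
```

Sum of doubled values > 10
`out` takes the values: [] → [38] → [38, 36]
So `sum(out)` = 74

Answer: 74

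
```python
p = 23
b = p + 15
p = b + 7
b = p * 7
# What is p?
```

Trace:
`p = 23` → p = 23
`b = p + 15` → b = 38
`p = b + 7` → p = 45
`b = p * 7` → b = 315
So p = 45

Answer: 45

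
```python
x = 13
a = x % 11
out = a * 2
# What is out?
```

Trace:
`x = 13` → x = 13
`a = x % 11` → a = 2
`out = a * 2` → out = 4
So out = 4

Answer: 4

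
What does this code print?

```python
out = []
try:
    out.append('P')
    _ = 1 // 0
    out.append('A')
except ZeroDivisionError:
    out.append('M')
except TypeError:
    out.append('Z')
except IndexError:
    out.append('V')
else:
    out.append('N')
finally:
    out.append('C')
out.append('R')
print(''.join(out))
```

Execution trace: 'P' (try body) → 'M' (except ZeroDivisionError) → 'C' (finally) → 'R' (after the try/except). Output: PMCR

Answer: PMCR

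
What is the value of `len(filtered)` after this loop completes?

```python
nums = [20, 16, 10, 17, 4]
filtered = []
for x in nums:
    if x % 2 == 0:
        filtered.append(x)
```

Count even numbers in [20, 16, 10, 17, 4]
`filtered` takes the values: [] → [20] → [20, 16] → [20, 16, 10] → [20, 16, 10, 4]
So `len(filtered)` = 4

Answer: 4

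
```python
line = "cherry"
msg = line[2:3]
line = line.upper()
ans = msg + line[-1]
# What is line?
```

Trace:
`line = "cherry"` → line = 'cherry'
`msg = line[2:3]` → msg = 'e'
`line = line.upper()` → line = 'CHERRY'
`ans = msg + line[-1]` → ans = 'eY'
So line = 'CHERRY'

Answer: 'CHERRY'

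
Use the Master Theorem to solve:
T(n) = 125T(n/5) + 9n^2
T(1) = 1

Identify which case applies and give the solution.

a=125, b=5, f(n)=9n^2. log_5(125) = 3. Since c=2 < 3, Case 1 applies: T(n) = Θ(n^log_b(a)) = O(n^3).

Answer: O(n^3) - Case 1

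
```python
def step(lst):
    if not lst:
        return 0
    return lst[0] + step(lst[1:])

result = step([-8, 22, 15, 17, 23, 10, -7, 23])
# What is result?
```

(-8) + 22 + 15 + 17 + 23 + 10 + (-7) + 23 + 0 = 95

Answer: 95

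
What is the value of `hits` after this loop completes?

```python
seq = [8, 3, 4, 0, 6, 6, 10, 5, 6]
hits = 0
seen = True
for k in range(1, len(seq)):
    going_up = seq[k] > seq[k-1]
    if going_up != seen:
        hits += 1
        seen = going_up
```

Count direction changes in [8, 3, 4, 0, 6, 6, 10, 5, 6]
`hits` takes the values: 0 → 1 → 2 → 3 → 4 → 5 → 6 → 7 → 8

Answer: 8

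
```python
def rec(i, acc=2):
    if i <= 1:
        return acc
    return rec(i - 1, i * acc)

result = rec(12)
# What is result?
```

Accumulator trace (n, acc): (12, 2) -> (11, 24) -> (10, 264) -> (9, 2640) -> (8, 23760) -> (7, 190080) -> (6, 1330560) -> (5, 7983360) -> (4, 39916800) -> (3, 159667200) -> (2, 479001600) -> (1, 958003200) -> return 958003200

Answer: 958003200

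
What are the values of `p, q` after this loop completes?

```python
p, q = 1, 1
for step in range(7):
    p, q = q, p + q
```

Fibonacci: after 7 iterations
`p, q` takes the values: (1, 1) → (1, 2) → (2, 3) → (3, 5) → (5, 8) → (8, 13) → (13, 21) → (21, 34)

Answer: 21, 34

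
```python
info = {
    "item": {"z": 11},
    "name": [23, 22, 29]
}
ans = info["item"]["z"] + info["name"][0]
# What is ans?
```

Trace:
`info = { ...` → info = {'item': {'z': 11}, 'name': [23, 22, 29]}
`ans = info["item"]["z"] + info["name"][0]` → ans = 34
So ans = 34

Answer: 34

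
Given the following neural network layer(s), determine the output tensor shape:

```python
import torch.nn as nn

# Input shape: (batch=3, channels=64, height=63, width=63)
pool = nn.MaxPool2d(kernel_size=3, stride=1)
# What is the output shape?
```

Input: (3, 64, 63, 63) -> Output: (3, 64, 61, 61)

Answer: (3, 64, 61, 61)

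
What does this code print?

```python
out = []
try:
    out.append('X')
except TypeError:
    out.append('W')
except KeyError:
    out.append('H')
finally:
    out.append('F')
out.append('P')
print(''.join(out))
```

Execution trace: 'X' (try body, no exception) → 'F' (finally) → 'P' (after the try/except). Output: XFP

Answer: XFP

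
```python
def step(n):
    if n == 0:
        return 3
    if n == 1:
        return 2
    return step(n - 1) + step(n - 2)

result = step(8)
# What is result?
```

Build up from base cases: step(0)=3, step(1)=2, step(2)=5, step(3)=7, step(4)=12, step(5)=19, step(6)=31, ..., step(8)=81

Answer: 81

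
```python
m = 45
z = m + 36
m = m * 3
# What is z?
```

Trace:
`m = 45` → m = 45
`z = m + 36` → z = 81
`m = m * 3` → m = 135
So z = 81

Answer: 81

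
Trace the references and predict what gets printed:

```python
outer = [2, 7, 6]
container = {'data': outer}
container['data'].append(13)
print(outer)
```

Key concept: dict holds reference to list.
Step by step:
`outer = [2, 7, 6]` → outer = [2, 7, 6]
`container = {'data': outer}` → container = {'data': [2, 7, 6]}
`container['data'].append(13)` → outer = [2, 7, 6, 13]; container = {'data': [2, 7, 6, 13]}
`print(outer)` → prints [2, 7, 6, 13]

Answer: [2, 7, 6, 13]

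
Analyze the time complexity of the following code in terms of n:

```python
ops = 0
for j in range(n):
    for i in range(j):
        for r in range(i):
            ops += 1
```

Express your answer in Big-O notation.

Each loop level contributes: n × n × n. Multiplying the contributions gives O(n^3).

Answer: O(n^3)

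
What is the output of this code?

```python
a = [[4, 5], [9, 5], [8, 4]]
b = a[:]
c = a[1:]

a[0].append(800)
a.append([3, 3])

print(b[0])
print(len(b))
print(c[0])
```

Key concept: slice with nested mutation.
Step by step:
`a = [[4, 5], [9, 5], [8, 4]]` → a = [[4, 5], [9, 5], [8, 4]]
`b = a[:]` → b = [[4, 5], [9, 5], [8, 4]]
`c = a[1:]` → c = [[9, 5], [8, 4]]
`a[0].append(800)` → a = [[4, 5, 800], [9, 5], [8, 4]]; b = [[4, 5, 800], [9, 5], [8, 4]]
`a.append([3, 3])` → a = [[4, 5, 800], [9, 5], [8, 4], [3, 3]]
`print(b[0])` → prints [4, 5, 800]
`print(len(b))` → prints 3
`print(c[0])` → prints [9, 5]

Answer:
[4, 5, 800]
3
[9, 5]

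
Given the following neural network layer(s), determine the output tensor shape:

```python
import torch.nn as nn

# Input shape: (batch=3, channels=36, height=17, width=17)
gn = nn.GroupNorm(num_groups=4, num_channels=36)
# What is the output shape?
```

Input: (3, 36, 17, 17) -> Output: (3, 36, 17, 17)

Answer: (3, 36, 17, 17)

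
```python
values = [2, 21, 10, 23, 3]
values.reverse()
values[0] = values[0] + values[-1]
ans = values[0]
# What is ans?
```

Trace:
`values = [2, 21, 10, 23, 3]` → values = [2, 21, 10, 23, 3]
`values.reverse()` → values = [3, 23, 10, 21, 2]
`values[0] = values[0] + values[-1]` → values = [5, 23, 10, 21, 2]
`ans = values[0]` → ans = 5
So ans = 5

Answer: 5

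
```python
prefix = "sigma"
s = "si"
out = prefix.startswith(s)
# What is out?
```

Trace:
`prefix = "sigma"` → prefix = 'sigma'
`s = "si"` → s = 'si'
`out = prefix.startswith(s)` → out = True
So out = True

Answer: True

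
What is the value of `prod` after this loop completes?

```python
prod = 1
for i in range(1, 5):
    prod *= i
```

4! = 24
`prod` takes the values: 1 → 2 → 6 → 24

Answer: 24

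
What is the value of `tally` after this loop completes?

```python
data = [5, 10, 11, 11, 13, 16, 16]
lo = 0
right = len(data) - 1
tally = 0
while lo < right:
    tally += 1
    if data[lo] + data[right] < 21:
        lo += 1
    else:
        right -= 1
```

Steps to find pair summing to 21
`tally` takes the values: 0 → 1 → 2 → 3 → 4 → 5 → 6

Answer: 6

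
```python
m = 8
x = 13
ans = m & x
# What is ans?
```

Trace:
`m = 8` → m = 8
`x = 13` → x = 13
`ans = m & x` → ans = 8
So ans = 8

Answer: 8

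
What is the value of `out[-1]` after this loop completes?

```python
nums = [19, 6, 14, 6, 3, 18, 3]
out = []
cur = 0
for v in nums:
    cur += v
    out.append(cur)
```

Cumulative sum ends at 69
`out` takes the values: [] → [19] → [19, 25] → [19, 25, 39] → [19, 25, 39, 45] → [19, 25, 39, 45, 48] → [19, 25, 39, 45, 48, 66] → [19, 25, 39, 45, 48, 66, 69]
So `out[-1]` = 69

Answer: 69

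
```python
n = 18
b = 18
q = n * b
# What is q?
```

Trace:
`n = 18` → n = 18
`b = 18` → b = 18
`q = n * b` → q = 324
So q = 324

Answer: 324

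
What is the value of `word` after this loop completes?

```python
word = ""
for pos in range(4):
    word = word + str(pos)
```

Concatenate digits 0 to 3
`word` takes the values: "" → "0" → "01" → "012" → "0123"

Answer: "0123"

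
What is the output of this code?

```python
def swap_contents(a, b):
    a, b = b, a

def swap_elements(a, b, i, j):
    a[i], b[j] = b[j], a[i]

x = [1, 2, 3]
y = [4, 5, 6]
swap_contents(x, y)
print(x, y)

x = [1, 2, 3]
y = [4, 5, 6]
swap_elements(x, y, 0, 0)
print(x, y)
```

Key concept: parameter rebinding vs mutation.
Step by step:
`x = [1, 2, 3]` → x = [1, 2, 3]
`y = [4, 5, 6]` → y = [4, 5, 6]
`swap_contents(x, y)` → no visible change to tracked variables
`print(x, y)` → prints [1, 2, 3] [4, 5, 6]
`x = [1, 2, 3]` → x = [1, 2, 3]
`y = [4, 5, 6]` → y = [4, 5, 6]
`swap_elements(x, y, 0, 0)` → x = [4, 2, 3]; y = [1, 5, 6]
`print(x, y)` → prints [4, 2, 3] [1, 5, 6]

Answer:
[1, 2, 3] [4, 5, 6]
[4, 2, 3] [1, 5, 6]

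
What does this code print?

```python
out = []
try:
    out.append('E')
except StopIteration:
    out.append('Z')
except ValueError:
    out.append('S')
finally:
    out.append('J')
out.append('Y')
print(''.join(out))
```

Execution trace: 'E' (try body, no exception) → 'J' (finally) → 'Y' (after the try/except). Output: EJY

Answer: EJY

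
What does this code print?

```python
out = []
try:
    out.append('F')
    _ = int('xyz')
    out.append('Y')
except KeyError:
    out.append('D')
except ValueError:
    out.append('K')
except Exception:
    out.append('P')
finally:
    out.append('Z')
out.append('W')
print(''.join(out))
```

Execution trace: 'F' (try body) → 'K' (except ValueError) → 'Z' (finally) → 'W' (after the try/except). Output: FKZW

Answer: FKZW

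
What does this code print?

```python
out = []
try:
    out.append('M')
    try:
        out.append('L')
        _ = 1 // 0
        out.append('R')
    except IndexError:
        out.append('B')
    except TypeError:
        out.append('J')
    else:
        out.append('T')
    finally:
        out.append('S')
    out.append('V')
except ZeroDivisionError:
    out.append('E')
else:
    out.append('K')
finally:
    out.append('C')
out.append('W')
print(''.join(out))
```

Execution trace: 'M' (try body) → 'L' (inner try body) → 'S' (inner finally) → 'E' (except ZeroDivisionError) → 'C' (finally) → 'W' (after the try/except). Output: MLSECW

Answer: MLSECW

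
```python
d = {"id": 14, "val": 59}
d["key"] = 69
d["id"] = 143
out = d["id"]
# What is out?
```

Trace:
`d = {"id": 14, "val": 59}` → d = {'id': 14, 'val': 59}
`d["key"] = 69` → d = {'id': 14, 'val': 59, 'key': 69}
`d["id"] = 143` → d = {'id': 143, 'val': 59, 'key': 69}
`out = d["id"]` → out = 143
So out = 143

Answer: 143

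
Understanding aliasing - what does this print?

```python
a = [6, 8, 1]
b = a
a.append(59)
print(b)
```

Key concept: basic list aliasing.
Step by step:
`a = [6, 8, 1]` → a = [6, 8, 1]
`b = a` → b = [6, 8, 1] (same object as a)
`a.append(59)` → a = [6, 8, 1, 59] (same object as b); b = [6, 8, 1, 59] (same object as a)
`print(b)` → prints [6, 8, 1, 59]

Answer: [6, 8, 1, 59]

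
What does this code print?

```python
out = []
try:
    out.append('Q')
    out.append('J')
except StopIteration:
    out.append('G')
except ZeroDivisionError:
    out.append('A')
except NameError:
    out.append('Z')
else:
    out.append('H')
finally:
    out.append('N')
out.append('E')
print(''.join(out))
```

Execution trace: 'Q' (try body) → 'J' (try body, no exception) → 'H' (else) → 'N' (finally) → 'E' (after the try/except). Output: QJHNE

Answer: QJHNE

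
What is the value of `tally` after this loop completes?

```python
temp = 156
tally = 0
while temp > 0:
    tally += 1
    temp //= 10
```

Count digits by repeated division by 10
`tally` takes the values: 0 → 1 → 2 → 3

Answer: 3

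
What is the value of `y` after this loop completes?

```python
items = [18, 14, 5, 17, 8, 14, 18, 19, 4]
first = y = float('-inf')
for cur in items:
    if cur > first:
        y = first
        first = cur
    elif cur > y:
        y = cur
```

Second largest (with repeats) in [18, 14, 5, 17, 8, 14, 18, 19, 4]
`y` takes the values: -inf → 14 → 17 → 18

Answer: 18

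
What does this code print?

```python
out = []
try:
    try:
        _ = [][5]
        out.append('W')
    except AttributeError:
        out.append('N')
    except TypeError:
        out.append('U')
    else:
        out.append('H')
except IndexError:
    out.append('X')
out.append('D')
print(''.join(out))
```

Execution trace: 'X' (outer except IndexError) → 'D' (after the try/except). Output: XD

Answer: XD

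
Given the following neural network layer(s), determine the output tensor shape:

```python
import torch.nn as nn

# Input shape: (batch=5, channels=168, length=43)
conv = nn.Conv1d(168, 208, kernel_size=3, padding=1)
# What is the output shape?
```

Input: (5, 168, 43) -> Output: (5, 208, 43)

Answer: (5, 208, 43)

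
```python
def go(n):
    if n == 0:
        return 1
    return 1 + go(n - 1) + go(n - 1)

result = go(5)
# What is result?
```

go(n) = 1 + 2·go(n-1), go(0)=1. Closed form: (1+1)·2^5 - 1 = 63.

Answer: 63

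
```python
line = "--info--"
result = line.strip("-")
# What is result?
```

Trace:
`line = "--info--"` → line = '--info--'
`result = line.strip("-")` → result = 'info'
So result = 'info'

Answer: 'info'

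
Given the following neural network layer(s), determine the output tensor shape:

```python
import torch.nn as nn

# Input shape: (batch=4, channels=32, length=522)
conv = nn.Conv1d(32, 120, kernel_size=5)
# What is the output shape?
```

Input: (4, 32, 522) -> Output: (4, 120, 518)

Answer: (4, 120, 518)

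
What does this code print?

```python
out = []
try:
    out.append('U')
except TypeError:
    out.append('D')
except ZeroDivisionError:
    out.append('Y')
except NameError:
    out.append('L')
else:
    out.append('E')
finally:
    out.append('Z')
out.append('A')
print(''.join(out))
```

Execution trace: 'U' (try body, no exception) → 'E' (else) → 'Z' (finally) → 'A' (after the try/except). Output: UEZA

Answer: UEZA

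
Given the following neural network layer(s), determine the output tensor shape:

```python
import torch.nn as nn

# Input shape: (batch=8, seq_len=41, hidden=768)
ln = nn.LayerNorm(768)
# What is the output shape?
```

Input: (8, 41, 768) -> Output: (8, 41, 768)

Answer: (8, 41, 768)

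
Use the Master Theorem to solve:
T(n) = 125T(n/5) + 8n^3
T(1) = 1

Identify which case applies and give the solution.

a=125, b=5, f(n)=8n^3. log_5(125) = 3. Since c=3 = 3, Case 2 applies: T(n) = Θ(n^log_b(a) · log n) = O(n^3 log n).

Answer: O(n^3 log n) - Case 2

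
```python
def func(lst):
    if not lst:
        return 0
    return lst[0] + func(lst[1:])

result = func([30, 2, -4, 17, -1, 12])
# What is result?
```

30 + 2 + (-4) + 17 + (-1) + 12 + 0 = 56

Answer: 56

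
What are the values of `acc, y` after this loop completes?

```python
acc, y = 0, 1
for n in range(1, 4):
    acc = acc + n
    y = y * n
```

Sum and factorial of 1 to 3
`acc, y` takes the values: (0, 1) → (1, 1) → (3, 1) → (3, 2) → (6, 2) → (6, 6)

Answer: 6, 6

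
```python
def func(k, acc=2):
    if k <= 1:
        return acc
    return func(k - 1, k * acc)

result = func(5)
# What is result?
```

Accumulator trace (n, acc): (5, 2) -> (4, 10) -> (3, 40) -> (2, 120) -> (1, 240) -> return 240

Answer: 240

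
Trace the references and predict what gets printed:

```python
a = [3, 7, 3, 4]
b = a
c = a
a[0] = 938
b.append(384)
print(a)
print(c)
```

Key concept: multiple aliases.
Step by step:
`a = [3, 7, 3, 4]` → a = [3, 7, 3, 4]
`b = a` → b = [3, 7, 3, 4] (same object as a)
`c = a` → c = [3, 7, 3, 4] (same object as a, b)
`a[0] = 938` → a = [938, 7, 3, 4] (same object as b, c); b = [938, 7, 3, 4] (same object as a, c); c = [938, 7, 3, 4] (same object as a, b)
`b.append(384)` → a = [938, 7, 3, 4, 384] (same object as b, c); b = [938, 7, 3, 4, 384] (same object as a, c); c = [938, 7, 3, 4, 384] (same object as a, b)
`print(a)` → prints [938, 7, 3, 4, 384]
`print(c)` → prints [938, 7, 3, 4, 384]

Answer:
[938, 7, 3, 4, 384]
[938, 7, 3, 4, 384]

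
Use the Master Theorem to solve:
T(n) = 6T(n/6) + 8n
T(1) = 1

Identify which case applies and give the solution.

a=6, b=6, f(n)=8n. log_6(6) = 1. Since c=1 = 1, Case 2 applies: T(n) = Θ(n^log_b(a) · log n) = O(n log n).

Answer: O(n log n) - Case 2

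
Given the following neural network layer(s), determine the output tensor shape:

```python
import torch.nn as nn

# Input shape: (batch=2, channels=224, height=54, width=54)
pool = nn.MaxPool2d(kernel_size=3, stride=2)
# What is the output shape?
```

Input: (2, 224, 54, 54) -> Output: (2, 224, 26, 26)

Answer: (2, 224, 26, 26)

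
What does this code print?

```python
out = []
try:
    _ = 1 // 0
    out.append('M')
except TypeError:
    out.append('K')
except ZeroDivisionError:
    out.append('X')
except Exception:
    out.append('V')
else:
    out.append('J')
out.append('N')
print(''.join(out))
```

Execution trace: 'X' (except ZeroDivisionError) → 'N' (after the try/except). Output: XN

Answer: XN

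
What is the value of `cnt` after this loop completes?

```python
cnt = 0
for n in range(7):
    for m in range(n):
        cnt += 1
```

Triangle number: 0+1+2+...+6
`cnt` takes the values: 0 → 1 → 2 → 3 → 4 → 5 → 6 → 7 → 8 → 9 → 10 → 11 → 12 → 13 → 14 → 15 → 16 → 17 → 18 → 19 → 20 → 21

Answer: 21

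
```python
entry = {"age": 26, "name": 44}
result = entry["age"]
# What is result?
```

Trace:
`entry = {"age": 26, "name": 44}` → entry = {'age': 26, 'name': 44}
`result = entry["age"]` → result = 26
So result = 26

Answer: 26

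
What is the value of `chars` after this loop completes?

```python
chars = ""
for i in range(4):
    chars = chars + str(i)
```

Concatenate digits 0 to 3
`chars` takes the values: "" → "0" → "01" → "012" → "0123"

Answer: "0123"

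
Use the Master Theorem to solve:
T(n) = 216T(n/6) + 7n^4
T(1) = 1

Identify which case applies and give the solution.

a=216, b=6, f(n)=7n^4. log_6(216) = 3. Since c=4 > 3 and the regularity condition holds (216(n/6)^4 = (216/6^4)n^4 with 216/6^4 < 1), Case 3 applies: T(n) = Θ(f(n)) = O(n^4).

Answer: O(n^4) - Case 3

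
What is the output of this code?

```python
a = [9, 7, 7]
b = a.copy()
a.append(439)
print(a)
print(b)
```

Key concept: list.copy() creates independent copy.
Step by step:
`a = [9, 7, 7]` → a = [9, 7, 7]
`b = a.copy()` → b = [9, 7, 7]
`a.append(439)` → a = [9, 7, 7, 439]
`print(a)` → prints [9, 7, 7, 439]
`print(b)` → prints [9, 7, 7]

Answer:
[9, 7, 7, 439]
[9, 7, 7]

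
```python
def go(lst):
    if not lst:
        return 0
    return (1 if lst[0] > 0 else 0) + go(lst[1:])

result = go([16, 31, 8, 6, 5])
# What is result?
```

Count of positive elements in [16, 31, 8, 6, 5] = 5

Answer: 5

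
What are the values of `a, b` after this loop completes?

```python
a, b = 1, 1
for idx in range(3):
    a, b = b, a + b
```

Fibonacci: after 3 iterations
`a, b` takes the values: (1, 1) → (1, 2) → (2, 3) → (3, 5)

Answer: 3, 5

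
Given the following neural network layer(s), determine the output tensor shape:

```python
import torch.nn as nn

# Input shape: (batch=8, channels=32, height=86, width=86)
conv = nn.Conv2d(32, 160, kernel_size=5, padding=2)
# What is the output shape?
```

Input: (8, 32, 86, 86) -> Output: (8, 160, 86, 86)

Answer: (8, 160, 86, 86)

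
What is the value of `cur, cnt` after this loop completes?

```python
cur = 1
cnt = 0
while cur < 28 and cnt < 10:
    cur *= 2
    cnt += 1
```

Double until >= 28 or 10 iterations
`cur, cnt` takes the values: (1, 0) → (2, 0) → (2, 1) → (4, 1) → (4, 2) → (8, 2) → (8, 3) → (16, 3) → (16, 4) → (32, 4) → (32, 5)

Answer: 32, 5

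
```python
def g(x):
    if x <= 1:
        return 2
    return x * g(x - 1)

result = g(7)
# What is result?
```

g(7) = 7 * 6 * 5 * 4 * 3 * 2 * 2 = 10080

Answer: 10080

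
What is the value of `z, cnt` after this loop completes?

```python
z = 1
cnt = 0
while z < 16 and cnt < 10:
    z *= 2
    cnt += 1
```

Double until >= 16 or 10 iterations
`z, cnt` takes the values: (1, 0) → (2, 0) → (2, 1) → (4, 1) → (4, 2) → (8, 2) → (8, 3) → (16, 3) → (16, 4)

Answer: 16, 4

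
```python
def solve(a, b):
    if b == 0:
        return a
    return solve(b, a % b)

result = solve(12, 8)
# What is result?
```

solve(12, 8) -> solve(8, 4) -> solve(4, 0) -> 4

Answer: 4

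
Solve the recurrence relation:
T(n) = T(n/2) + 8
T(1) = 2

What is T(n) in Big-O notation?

Each step divides n by 2 and adds 8. After log_2(n) steps we reach T(1)=2. So T(n) = 8·log_2(n) + 2 = O(log n).

Answer: O(log n)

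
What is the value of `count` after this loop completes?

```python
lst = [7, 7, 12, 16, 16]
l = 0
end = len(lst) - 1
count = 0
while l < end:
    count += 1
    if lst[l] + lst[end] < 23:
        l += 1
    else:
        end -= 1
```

Steps to find pair summing to 23
`count` takes the values: 0 → 1 → 2 → 3 → 4

Answer: 4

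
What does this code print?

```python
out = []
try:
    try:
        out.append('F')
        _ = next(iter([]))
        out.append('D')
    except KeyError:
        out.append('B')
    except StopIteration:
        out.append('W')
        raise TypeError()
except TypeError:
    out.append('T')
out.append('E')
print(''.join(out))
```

Execution trace: 'F' (inner try body) → 'W' (inner except StopIteration) → 'T' (outer except TypeError) → 'E' (after the try/except). Output: FWTE

Answer: FWTE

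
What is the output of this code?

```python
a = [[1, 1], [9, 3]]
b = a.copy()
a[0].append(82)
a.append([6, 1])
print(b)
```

Key concept: shallow copy with nested lists.
Step by step:
`a = [[1, 1], [9, 3]]` → a = [[1, 1], [9, 3]]
`b = a.copy()` → b = [[1, 1], [9, 3]]
`a[0].append(82)` → a = [[1, 1, 82], [9, 3]]; b = [[1, 1, 82], [9, 3]]
`a.append([6, 1])` → a = [[1, 1, 82], [9, 3], [6, 1]]
`print(b)` → prints [[1, 1, 82], [9, 3]]

Answer: [[1, 1, 82], [9, 3]]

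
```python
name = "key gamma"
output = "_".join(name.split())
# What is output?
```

Trace:
`name = "key gamma"` → name = 'key gamma'
`output = "_".join(name.split())` → output = 'key_gamma'
So output = 'key_gamma'

Answer: 'key_gamma'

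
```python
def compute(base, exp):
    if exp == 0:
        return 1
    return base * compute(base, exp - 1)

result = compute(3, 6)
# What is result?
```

compute(3, 6) = 3 * 3 * 3 * 3 * 3 * 3 = 729

Answer: 729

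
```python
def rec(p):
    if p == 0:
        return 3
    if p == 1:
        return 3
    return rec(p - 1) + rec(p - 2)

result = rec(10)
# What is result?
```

Build up from base cases: rec(0)=3, rec(1)=3, rec(2)=6, rec(3)=9, rec(4)=15, rec(5)=24, rec(6)=39, ..., rec(10)=267

Answer: 267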